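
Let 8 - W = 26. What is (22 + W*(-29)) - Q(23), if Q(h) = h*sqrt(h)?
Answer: 544 - 23*sqrt(23) ≈ 433.70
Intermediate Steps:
W = -18 (W = 8 - 1*26 = 8 - 26 = -18)
Q(h) = h**(3/2)
(22 + W*(-29)) - Q(23) = (22 - 18*(-29)) - 23**(3/2) = (22 + 522) - 23*sqrt(23) = 544 - 23*sqrt(23)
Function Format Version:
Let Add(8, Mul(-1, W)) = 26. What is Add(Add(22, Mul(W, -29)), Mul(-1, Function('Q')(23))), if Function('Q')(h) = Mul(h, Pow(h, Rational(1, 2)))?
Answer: Add(544, Mul(-23, Pow(23, Rational(1, 2)))) ≈ 433.70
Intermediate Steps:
W = -18 (W = Add(8, Mul(-1, 26)) = Add(8, -26) = -18)
Function('Q')(h) = Pow(h, Rational(3, 2))
Add(Add(22, Mul(W, -29)), Mul(-1, Function('Q')(23))) = Add(Add(22, Mul(-18, -29)), Mul(-1, Pow(23, Rational(3, 2)))) = Add(Add(22, 522), Mul(-1, Mul(23, Pow(23, Rational(1, 2))))) = Add(544, Mul(-23, Pow(23, Rational(1, 2))))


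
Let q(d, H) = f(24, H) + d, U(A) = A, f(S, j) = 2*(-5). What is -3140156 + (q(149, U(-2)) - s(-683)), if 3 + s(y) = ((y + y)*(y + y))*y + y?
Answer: 1271308617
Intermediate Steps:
f(S, j) = -10
q(d, H) = -10 + d
s(y) = -3 + y + 4*y³ (s(y) = -3 + (((y + y)*(y + y))*y + y) = -3 + (((2*y)*(2*y))*y + y) = -3 + ((4*y²)*y + y) = -3 + (4*y³ + y) = -3 + (y + 4*y³) = -3 + y + 4*y³)
-3140156 + (q(149, U(-2)) - s(-683)) = -3140156 + ((-10 + 149) - (-3 - 683 + 4*(-683)³)) = -3140156 + (139 - (-3 - 683 + 4*(-318611987))) = -3140156 + (139 - (-3 - 683 - 1274447948)) = -3140156 + (139 - 1*(-1274448634)) = -3140156 + (139 + 1274448634) = -3140156 + 1274448773 = 1271308617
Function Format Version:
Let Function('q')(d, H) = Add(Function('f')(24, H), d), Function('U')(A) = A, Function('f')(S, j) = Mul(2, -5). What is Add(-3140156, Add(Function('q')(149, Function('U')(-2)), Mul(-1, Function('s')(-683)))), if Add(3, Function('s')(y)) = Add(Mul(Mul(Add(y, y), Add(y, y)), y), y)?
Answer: 1271308617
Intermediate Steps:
Function('f')(S, j) = -10
Function('q')(d, H) = Add(-10, d)
Function('s')(y) = Add(-3, y, Mul(4, Pow(y, 3))) (Function('s')(y) = Add(-3, Add(Mul(Mul(Add(y, y), Add(y, y)), y), y)) = Add(-3, Add(Mul(Mul(Mul(2, y), Mul(2, y)), y), y)) = Add(-3, Add(Mul(Mul(4, Pow(y, 2)), y), y)) = Add(-3, Add(Mul(4, Pow(y, 3)), y)) = Add(-3, Add(y, Mul(4, Pow(y, 3)))) = Add(-3, y, Mul(4, Pow(y, 3))))
Add(-3140156, Add(Function('q')(149, Function('U')(-2)), Mul(-1, Function('s')(-683)))) = Add(-3140156, Add(Add(-10, 149), Mul(-1, Add(-3, -683, Mul(4, Pow(-683, 3)))))) = Add(-3140156, Add(139, Mul(-1, Add(-3, -683, Mul(4, -318611987))))) = Add(-3140156, Add(139, Mul(-1, Add(-3, -683, -1274447948)))) = Add(-3140156, Add(139, Mul(-1, -1274448634))) = Add(-3140156, Add(139, 1274448634)) = Add(-3140156, 1274448773) = 1271308617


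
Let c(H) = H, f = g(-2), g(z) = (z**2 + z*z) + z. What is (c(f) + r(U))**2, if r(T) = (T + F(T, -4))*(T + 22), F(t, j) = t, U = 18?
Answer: 2090916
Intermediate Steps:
g(z) = z + 2*z**2 (g(z) = (z**2 + z**2) + z = 2*z**2 + z = z + 2*z**2)
f = 6 (f = -2*(1 + 2*(-2)) = -2*(1 - 4) = -2*(-3) = 6)
r(T) = 2*T*(22 + T) (r(T) = (T + T)*(T + 22) = (2*T)*(22 + T) = 2*T*(22 + T))
(c(f) + r(U))**2 = (6 + 2*18*(22 + 18))**2 = (6 + 2*18*40)**2 = (6 + 1440)**2 = 1446**2 = 2090916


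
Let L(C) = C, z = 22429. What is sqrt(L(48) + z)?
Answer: 13*sqrt(133) ≈ 149.92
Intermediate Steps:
sqrt(L(48) + z) = sqrt(48 + 22429) = sqrt(22477) = 13*sqrt(133)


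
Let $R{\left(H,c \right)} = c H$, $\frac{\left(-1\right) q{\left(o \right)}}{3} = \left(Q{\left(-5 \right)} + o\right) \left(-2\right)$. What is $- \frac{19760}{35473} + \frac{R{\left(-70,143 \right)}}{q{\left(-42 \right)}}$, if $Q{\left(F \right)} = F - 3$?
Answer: $\frac{1837667}{56010} \approx 32.81$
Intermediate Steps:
$Q{\left(F \right)} = -3 + F$
$q{\left(o \right)} = -48 + 6 o$ ($q{\left(o \right)} = - 3 \left(\left(-3 - 5\right) + o\right) \left(-2\right) = - 3 \left(-8 + o\right) \left(-2\right) = - 3 \left(16 - 2 o\right) = -48 + 6 o$)
$R{\left(H,c \right)} = H c$
$- \frac{19760}{35473} + \frac{R{\left(-70,143 \right)}}{q{\left(-42 \right)}} = - \frac{19760}{35473} + \frac{\left(-70\right) 143}{-48 + 6 \left(-42\right)} = \left(-19760\right) \frac{1}{35473} - \frac{10010}{-48 - 252} = - \frac{1040}{1867} - \frac{10010}{-300} = - \frac{1040}{1867} - - \frac{1001}{30} = - \frac{1040}{1867} + \frac{1001}{30} = \frac{1837667}{56010}$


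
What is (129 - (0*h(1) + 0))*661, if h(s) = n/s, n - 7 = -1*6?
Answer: 85269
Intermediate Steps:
n = 1 (n = 7 - 1*6 = 7 - 6 = 1)
h(s) = 1/s
(129 - (0*h(1) + 0))*661 = (129 - (0/1 + 0))*661 = (129 - (0*1 + 0))*661 = (129 - (0 + 0))*661 = (129 - 1*0)*661 = (129 + 0)*661 = 129*661 = 85269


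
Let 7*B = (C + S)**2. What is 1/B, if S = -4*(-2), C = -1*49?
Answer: 7/1681 ≈ 0.0041642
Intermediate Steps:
C = -49
S = 8
B = 1681/7 (B = (-49 + 8)**2/7 = (1/7)*(-41)**2 = (1/7)*1681 = 1681/7 ≈ 240.14)
1/B = 1/(1681/7) = 7/1681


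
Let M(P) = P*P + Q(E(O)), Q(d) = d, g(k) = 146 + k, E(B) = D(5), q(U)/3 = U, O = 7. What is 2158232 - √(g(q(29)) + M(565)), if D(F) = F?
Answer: 2158232 - √319463 ≈ 2.1577e+6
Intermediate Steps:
q(U) = 3*U
E(B) = 5
M(P) = 5 + P² (M(P) = P*P + 5 = P² + 5 = 5 + P²)
2158232 - √(g(q(29)) + M(565)) = 2158232 - √((146 + 3*29) + (5 + 565²)) = 2158232 - √((146 + 87) + (5 + 319225)) = 2158232 - √(233 + 319230) = 2158232 - √319463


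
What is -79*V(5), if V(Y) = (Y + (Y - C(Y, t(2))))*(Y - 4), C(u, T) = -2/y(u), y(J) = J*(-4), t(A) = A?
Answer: -7821/10 ≈ -782.10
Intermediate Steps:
y(J) = -4*J
C(u, T) = 1/(2*u) (C(u, T) = -2*(-1/(4*u)) = -(-1)/(2*u) = 1/(2*u))
V(Y) = (-4 + Y)*(2*Y - 1/(2*Y)) (V(Y) = (Y + (Y - 1/(2*Y)))*(Y - 4) = (Y + (Y - 1/(2*Y)))*(-4 + Y) = (2*Y - 1/(2*Y))*(-4 + Y) = (-4 + Y)*(2*Y - 1/(2*Y)))
-79*V(5) = -79*(-½ - 8*5 + 2/5 + 2*5²) = -79*(-½ - 40 + 2*(⅕) + 2*25) = -79*(-½ - 40 + ⅖ + 50) = -79*99/10 = -7821/10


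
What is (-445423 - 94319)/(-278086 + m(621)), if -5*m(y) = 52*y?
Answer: 192765/101623 ≈ 1.8969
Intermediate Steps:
m(y) = -52*y/5
(-445423 - 94319)/(-278086 + m(621)) = (-445423 - 94319)/(-278086 - 52/5*621) = -539742/(-278086 - 32292/5) = -539742/(-1422722/5) = -539742*(-5/1422722) = 192765/101623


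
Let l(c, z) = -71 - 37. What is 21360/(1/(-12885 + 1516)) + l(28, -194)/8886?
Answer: -359648765058/1481 ≈ -2.4284e+8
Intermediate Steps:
l(c, z) = -108
21360/(1/(-12885 + 1516)) + l(28, -194)/8886 = 21360/(1/(-12885 + 1516)) - 108/8886 = 21360/(1/(-11369)) - 108*1/8886 = 21360/(-1/11369) - 18/1481 = 21360*(-11369) - 18/1481 = -242841840 - 18/1481 = -359648765058/1481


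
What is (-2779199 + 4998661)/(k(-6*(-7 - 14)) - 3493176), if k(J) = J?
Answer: -1109731/1746525 ≈ -0.63539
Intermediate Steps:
(-2779199 + 4998661)/(k(-6*(-7 - 14)) - 3493176) = (-2779199 + 4998661)/(-6*(-7 - 14) - 3493176) = 2219462/(-6*(-21) - 3493176) = 2219462/(126 - 3493176) = 2219462/(-3493050) = 2219462*(-1/3493050) = -1109731/1746525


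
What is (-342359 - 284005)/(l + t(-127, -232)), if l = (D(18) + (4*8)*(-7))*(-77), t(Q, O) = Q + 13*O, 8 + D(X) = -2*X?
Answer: -208788/5831 ≈ -35.807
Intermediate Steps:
D(X) = -8 - 2*X
l = 20636 (l = ((-8 - 2*18) + (4*8)*(-7))*(-77) = ((-8 - 36) + 32*(-7))*(-77) = (-44 - 224)*(-77) = -268*(-77) = 20636)
(-342359 - 284005)/(l + t(-127, -232)) = (-342359 - 284005)/(20636 + (-127 + 13*(-232))) = -626364/(20636 + (-127 - 3016)) = -626364/(20636 - 3143) = -626364/17493 = -626364*1/17493 = -208788/5831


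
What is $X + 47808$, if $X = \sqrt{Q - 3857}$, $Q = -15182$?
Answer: $47808 + i \sqrt{19039} \approx 47808.0 + 137.98 i$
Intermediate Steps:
$X = i \sqrt{19039}$ ($X = \sqrt{-15182 - 3857} = \sqrt{-19039} = i \sqrt{19039} \approx 137.98 i$)
$X + 47808 = i \sqrt{19039} + 47808 = 47808 + i \sqrt{19039}$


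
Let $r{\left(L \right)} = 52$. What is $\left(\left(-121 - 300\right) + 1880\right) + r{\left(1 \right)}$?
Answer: $1511$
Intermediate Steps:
$\left(\left(-121 - 300\right) + 1880\right) + r{\left(1 \right)} = \left(\left(-121 - 300\right) + 1880\right) + 52 = \left(-421 + 1880\right) + 52 = 1459 + 52 = 1511$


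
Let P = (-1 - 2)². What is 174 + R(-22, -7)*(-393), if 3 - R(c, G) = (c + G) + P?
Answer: -8865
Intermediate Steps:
P = 9 (P = (-3)² = 9)
R(c, G) = -6 - G - c (R(c, G) = 3 - ((c + G) + 9) = 3 - ((G + c) + 9) = 3 - (9 + G + c) = 3 + (-9 - G - c) = -6 - G - c)
174 + R(-22, -7)*(-393) = 174 + (-6 - 1*(-7) - 1*(-22))*(-393) = 174 + (-6 + 7 + 22)*(-393) = 174 + 23*(-393) = 174 - 9039 = -8865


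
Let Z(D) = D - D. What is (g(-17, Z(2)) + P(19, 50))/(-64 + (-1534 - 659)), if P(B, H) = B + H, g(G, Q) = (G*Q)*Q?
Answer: -69/2257 ≈ -0.030572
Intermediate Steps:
Z(D) = 0
g(G, Q) = G*Q²
(g(-17, Z(2)) + P(19, 50))/(-64 + (-1534 - 659)) = (-17*0² + (19 + 50))/(-64 + (-1534 - 659)) = (-17*0 + 69)/(-64 - 2193) = (0 + 69)/(-2257) = 69*(-1/2257) = -69/2257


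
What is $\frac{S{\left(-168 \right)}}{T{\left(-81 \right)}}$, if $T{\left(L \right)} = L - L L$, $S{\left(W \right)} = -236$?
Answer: $\frac{118}{3321} \approx 0.035531$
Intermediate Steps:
$T{\left(L \right)} = L - L^{2}$
$\frac{S{\left(-168 \right)}}{T{\left(-81 \right)}} = - \frac{236}{\left(-81\right) \left(1 - -81\right)} = - \frac{236}{\left(-81\right) \left(1 + 81\right)} = - \frac{236}{\left(-81\right) 82} = - \frac{236}{-6642} = \left(-236\right) \left(- \frac{1}{6642}\right) = \frac{118}{3321}$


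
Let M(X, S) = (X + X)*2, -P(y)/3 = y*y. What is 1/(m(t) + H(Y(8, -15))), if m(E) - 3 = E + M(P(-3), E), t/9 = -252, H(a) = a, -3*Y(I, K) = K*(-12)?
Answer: -1/2433 ≈ -0.00041102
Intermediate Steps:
P(y) = -3*y² (P(y) = -3*y*y = -3*y²)
Y(I, K) = 4*K (Y(I, K) = -K*(-12)/3 = -(-4)*K = 4*K)
M(X, S) = 4*X (M(X, S) = (2*X)*2 = 4*X)
t = -2268 (t = 9*(-252) = -2268)
m(E) = -105 + E (m(E) = 3 + (E + 4*(-3*(-3)²)) = 3 + (E + 4*(-3*9)) = 3 + (E + 4*(-27)) = 3 + (E - 108) = 3 + (-108 + E) = -105 + E)
1/(m(t) + H(Y(8, -15))) = 1/((-105 - 2268) + 4*(-15)) = 1/(-2373 - 60) = 1/(-2433) = -1/2433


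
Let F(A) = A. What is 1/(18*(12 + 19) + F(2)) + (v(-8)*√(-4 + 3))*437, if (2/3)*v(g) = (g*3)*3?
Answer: 1/560 - 47196*I ≈ 0.0017857 - 47196.0*I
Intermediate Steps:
v(g) = 27*g/2 (v(g) = 3*((g*3)*3)/2 = 3*((3*g)*3)/2 = 3*(9*g)/2 = 27*g/2)
1/(18*(12 + 19) + F(2)) + (v(-8)*√(-4 + 3))*437 = 1/(18*(12 + 19) + 2) + (((27/2)*(-8))*√(-4 + 3))*437 = 1/(18*31 + 2) - 108*I*437 = 1/(558 + 2) - 108*I*437 = 1/560 - 47196*I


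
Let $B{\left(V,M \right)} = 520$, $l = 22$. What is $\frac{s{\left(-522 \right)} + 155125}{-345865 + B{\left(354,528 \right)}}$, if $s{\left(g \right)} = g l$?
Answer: $- \frac{143641}{345345} \approx -0.41593$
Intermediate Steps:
$s{\left(g \right)} = 22 g$ ($s{\left(g \right)} = g 22 = 22 g$)
$\frac{s{\left(-522 \right)} + 155125}{-345865 + B{\left(354,528 \right)}} = \frac{22 \left(-522\right) + 155125}{-345865 + 520} = \frac{-11484 + 155125}{-345345} = 143641 \left(- \frac{1}{345345}\right) = - \frac{143641}{345345}$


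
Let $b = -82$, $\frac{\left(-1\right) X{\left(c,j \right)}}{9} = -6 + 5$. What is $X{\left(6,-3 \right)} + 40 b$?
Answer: $-3271$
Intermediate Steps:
$X{\left(c,j \right)} = 9$ ($X{\left(c,j \right)} = - 9 \left(-6 + 5\right) = \left(-9\right) \left(-1\right) = 9$)
$X{\left(6,-3 \right)} + 40 b = 9 + 40 \left(-82\right) = 9 - 3280 = -3271$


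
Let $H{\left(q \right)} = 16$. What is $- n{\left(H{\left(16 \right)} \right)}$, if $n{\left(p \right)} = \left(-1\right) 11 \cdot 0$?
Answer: $0$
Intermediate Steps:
$n{\left(p \right)} = 0$ ($n{\left(p \right)} = \left(-11\right) 0 = 0$)
$- n{\left(H{\left(16 \right)} \right)} = \left(-1\right) 0 = 0$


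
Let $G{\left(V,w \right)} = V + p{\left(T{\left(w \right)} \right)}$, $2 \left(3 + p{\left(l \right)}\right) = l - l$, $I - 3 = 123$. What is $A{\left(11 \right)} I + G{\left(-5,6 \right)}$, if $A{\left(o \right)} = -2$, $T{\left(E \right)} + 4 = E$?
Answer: $-260$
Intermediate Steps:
$I = 126$ ($I = 3 + 123 = 126$)
$T{\left(E \right)} = -4 + E$
$p{\left(l \right)} = -3$ ($p{\left(l \right)} = -3 + \frac{l - l}{2} = -3 + \frac{1}{2} \cdot 0 = -3 + 0 = -3$)
$G{\left(V,w \right)} = -3 + V$ ($G{\left(V,w \right)} = V - 3 = -3 + V$)
$A{\left(11 \right)} I + G{\left(-5,6 \right)} = \left(-2\right) 126 - 8 = -252 - 8 = -260$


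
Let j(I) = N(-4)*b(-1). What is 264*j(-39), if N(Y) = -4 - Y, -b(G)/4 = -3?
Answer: 0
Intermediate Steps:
b(G) = 12 (b(G) = -4*(-3) = 12)
j(I) = 0 (j(I) = (-4 - 1*(-4))*12 = (-4 + 4)*12 = 0*12 = 0)
264*j(-39) = 264*0 = 0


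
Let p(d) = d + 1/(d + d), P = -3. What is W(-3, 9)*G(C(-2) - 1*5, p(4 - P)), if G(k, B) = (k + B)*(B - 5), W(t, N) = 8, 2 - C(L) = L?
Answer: 4930/49 ≈ 100.61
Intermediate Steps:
C(L) = 2 - L
p(d) = d + 1/(2*d)
G(k, B) = (-5 + B)*(B + k) (G(k, B) = (B + k)*(-5 + B) = (-5 + B)*(B + k))
W(-3, 9)*G(C(-2) - 1*5, p(4 - P)) = 8*(((4 - 1*(-3)) + 1/(2*(4 - 1*(-3))))**2 - 5*((4 - 1*(-3)) + 1/(2*(4 - 1*(-3)))) - 5*((2 - 1*(-2)) - 1*5) + ((4 - 1*(-3)) + 1/(2*(4 - 1*(-3))))*((2 - 1*(-2)) - 1*5)) = 8*(((4 + 3) + 1/(2*(4 + 3)))**2 - 5*((4 + 3) + 1/(2*(4 + 3))) - 5*((2 + 2) - 5) + ((4 + 3) + 1/(2*(4 + 3)))*((2 + 2) - 5)) = 8*((7 + (1/2)/7)**2 - 5*(7 + (1/2)/7) - 5*(4 - 5) + (7 + (1/2)/7)*(4 - 5)) = 8*((7 + (1/2)*(1/7))**2 - 5*(7 + (1/2)*(1/7)) - 5*(-1) + (7 + (1/2)*(1/7))*(-1)) = 8*((7 + 1/14)**2 - 5*(7 + 1/14) + 5 + (7 + 1/14)*(-1)) = 8*((99/14)**2 - 5*99/14 + 5 + (99/14)*(-1)) = 8*(9801/196 - 495/14 + 5 - 99/14) = 8*(2465/196) = 4930/49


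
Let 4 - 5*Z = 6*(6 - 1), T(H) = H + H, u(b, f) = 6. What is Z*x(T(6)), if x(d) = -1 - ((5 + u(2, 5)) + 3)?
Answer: 78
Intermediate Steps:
T(H) = 2*H
x(d) = -15 (x(d) = -1 - ((5 + 6) + 3) = -1 - (11 + 3) = -1 - 1*14 = -1 - 14 = -15)
Z = -26/5 (Z = ⅘ - 6*(6 - 1)/5 = ⅘ - 6*5/5 = ⅘ - ⅕*30 = ⅘ - 6 = -26/5 ≈ -5.2000)
Z*x(T(6)) = -26/5*(-15) = 78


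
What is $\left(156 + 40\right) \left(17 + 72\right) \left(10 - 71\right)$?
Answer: $-1064084$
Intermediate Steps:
$\left(156 + 40\right) \left(17 + 72\right) \left(10 - 71\right) = 196 \cdot 89 \left(-61\right) = 196 \left(-5429\right) = -1064084$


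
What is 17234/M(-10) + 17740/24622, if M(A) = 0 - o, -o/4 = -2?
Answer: -106048407/49244 ≈ -2153.5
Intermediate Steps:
o = 8 (o = -4*(-2) = 8)
M(A) = -8 (M(A) = 0 - 1*8 = 0 - 8 = -8)
17234/M(-10) + 17740/24622 = 17234/(-8) + 17740/24622 = 17234*(-⅛) + 17740*(1/24622) = -8617/4 + 8870/12311 = -106048407/49244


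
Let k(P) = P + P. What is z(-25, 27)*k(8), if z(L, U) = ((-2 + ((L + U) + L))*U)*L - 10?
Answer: 269840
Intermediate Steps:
k(P) = 2*P
z(L, U) = -10 + L*U*(-2 + U + 2*L) (z(L, U) = ((-2 + (U + 2*L))*U)*L - 10 = ((-2 + U + 2*L)*U)*L - 10 = (U*(-2 + U + 2*L))*L - 10 = L*U*(-2 + U + 2*L) - 10 = -10 + L*U*(-2 + U + 2*L))
z(-25, 27)*k(8) = (-10 - 25*27**2 - 2*(-25)*27 + 2*27*(-25)**2)*(2*8) = (-10 - 25*729 + 1350 + 2*27*625)*16 = (-10 - 18225 + 1350 + 33750)*16 = 16865*16 = 269840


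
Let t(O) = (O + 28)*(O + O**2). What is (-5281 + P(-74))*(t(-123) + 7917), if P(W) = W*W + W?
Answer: -171536013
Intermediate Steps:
P(W) = W + W**2 (P(W) = W**2 + W = W + W**2)
t(O) = (28 + O)*(O + O**2)
(-5281 + P(-74))*(t(-123) + 7917) = (-5281 - 74*(1 - 74))*(-123*(28 + (-123)**2 + 29*(-123)) + 7917) = (-5281 - 74*(-73))*(-123*(28 + 15129 - 3567) + 7917) = (-5281 + 5402)*(-123*11590 + 7917) = 121*(-1425570 + 7917) = 121*(-1417653) = -171536013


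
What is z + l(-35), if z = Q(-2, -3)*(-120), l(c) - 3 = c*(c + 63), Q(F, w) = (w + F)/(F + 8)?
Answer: -877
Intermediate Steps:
Q(F, w) = (F + w)/(8 + F)
l(c) = 3 + c*(63 + c) (l(c) = 3 + c*(c + 63) = 3 + c*(63 + c))
z = 100 (z = ((-2 - 3)/(8 - 2))*(-120) = (-5/6)*(-120) = ((⅙)*(-5))*(-120) = -⅚*(-120) = 100)
z + l(-35) = 100 + (3 + (-35)² + 63*(-35)) = 100 + (3 + 1225 - 2205) = 100 - 977 = -877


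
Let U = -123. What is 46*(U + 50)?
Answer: -3358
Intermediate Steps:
46*(U + 50) = 46*(-123 + 50) = 46*(-73) = -3358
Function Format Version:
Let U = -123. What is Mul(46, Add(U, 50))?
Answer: -3358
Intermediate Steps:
Mul(46, Add(U, 50)) = Mul(46, Add(-123, 50)) = Mul(46, -73) = -3358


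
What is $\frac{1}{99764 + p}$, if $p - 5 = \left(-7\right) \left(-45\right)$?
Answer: $\frac{1}{100084} \approx 9.9916 \cdot 10^{-6}$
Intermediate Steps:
$p = 320$ ($p = 5 - -315 = 5 + 315 = 320$)
$\frac{1}{99764 + p} = \frac{1}{99764 + 320} = \frac{1}{100084}$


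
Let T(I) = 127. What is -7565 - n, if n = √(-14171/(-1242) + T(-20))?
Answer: -7565 - √23722890/414 ≈ -7576.8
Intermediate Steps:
n = √23722890/414 (n = √(-14171/(-1242) + 127) = √(-14171*(-1/1242) + 127) = √(14171/1242 + 127) = √(171905/1242) = √23722890/414 ≈ 11.765)
-7565 - n = -7565 - √23722890/414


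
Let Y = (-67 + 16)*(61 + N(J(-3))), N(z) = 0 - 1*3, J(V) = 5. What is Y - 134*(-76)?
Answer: 7226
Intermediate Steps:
N(z) = -3 (N(z) = 0 - 3 = -3)
Y = -2958 (Y = (-67 + 16)*(61 - 3) = -51*58 = -2958)
Y - 134*(-76) = -2958 - 134*(-76) = -2958 + 10184 = 7226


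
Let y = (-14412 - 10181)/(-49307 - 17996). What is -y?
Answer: -24593/67303 ≈ -0.36541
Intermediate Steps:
y = 24593/67303 (y = -24593/(-67303) = -24593*(-1/67303) = 24593/67303 ≈ 0.36541)
-y = -1*24593/67303 = -24593/67303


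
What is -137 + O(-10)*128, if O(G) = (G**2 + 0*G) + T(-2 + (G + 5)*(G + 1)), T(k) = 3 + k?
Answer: 18551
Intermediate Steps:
O(G) = 1 + G**2 + (1 + G)*(5 + G) (O(G) = (G**2 + 0*G) + (3 + (-2 + (G + 5)*(G + 1))) = (G**2 + 0) + (3 + (-2 + (5 + G)*(1 + G))) = G**2 + (3 + (-2 + (1 + G)*(5 + G))) = G**2 + (1 + (1 + G)*(5 + G)) = 1 + G**2 + (1 + G)*(5 + G))
-137 + O(-10)*128 = -137 + (6 + 2*(-10)**2 + 6*(-10))*128 = -137 + (6 + 2*100 - 60)*128 = -137 + (6 + 200 - 60)*128 = -137 + 146*128 = -137 + 18688 = 18551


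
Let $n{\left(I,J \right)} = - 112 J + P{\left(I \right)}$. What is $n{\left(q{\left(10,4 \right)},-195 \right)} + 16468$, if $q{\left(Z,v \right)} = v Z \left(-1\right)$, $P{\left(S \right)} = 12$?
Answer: $38320$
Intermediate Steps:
$q{\left(Z,v \right)} = - Z v$ ($q{\left(Z,v \right)} = Z v \left(-1\right) = - Z v$)
$n{\left(I,J \right)} = 12 - 112 J$ ($n{\left(I,J \right)} = - 112 J + 12 = 12 - 112 J$)
$n{\left(q{\left(10,4 \right)},-195 \right)} + 16468 = \left(12 - -21840\right) + 16468 = \left(12 + 21840\right) + 16468 = 21852 + 16468 = 38320$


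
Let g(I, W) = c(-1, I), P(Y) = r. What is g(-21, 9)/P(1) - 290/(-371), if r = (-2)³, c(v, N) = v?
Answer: 2691/2968 ≈ 0.90667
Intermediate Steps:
r = -8
P(Y) = -8
g(I, W) = -1
g(-21, 9)/P(1) - 290/(-371) = -1/(-8) - 290/(-371) = -1*(-⅛) - 290*(-1/371) = ⅛ + 290/371 = 2691/2968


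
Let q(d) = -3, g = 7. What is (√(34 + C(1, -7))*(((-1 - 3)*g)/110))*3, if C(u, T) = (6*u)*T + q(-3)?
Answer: -42*I*√11/55 ≈ -2.5327*I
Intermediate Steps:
C(u, T) = -3 + 6*T*u (C(u, T) = (6*u)*T - 3 = 6*T*u - 3 = -3 + 6*T*u)
(√(34 + C(1, -7))*(((-1 - 3)*g)/110))*3 = (√(34 + (-3 + 6*(-7)*1))*(((-1 - 3)*7)/110))*3 = (√(34 + (-3 - 42))*(-4*7*(1/110)))*3 = (√(34 - 45)*(-28*1/110))*3 = (√(-11)*(-14/55))*3 = ((I*√11)*(-14/55))*3 = -14*I*√11/55*3 = -42*I*√11/55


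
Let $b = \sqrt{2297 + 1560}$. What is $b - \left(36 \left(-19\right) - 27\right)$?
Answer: $711 + \sqrt{3857} \approx 773.1$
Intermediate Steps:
$b = \sqrt{3857} \approx 62.105$
$b - \left(36 \left(-19\right) - 27\right) = \sqrt{3857} - \left(36 \left(-19\right) - 27\right) = \sqrt{3857} - \left(-684 - 27\right) = \sqrt{3857} - -711 = \sqrt{3857} + 711 = 711 + \sqrt{3857}$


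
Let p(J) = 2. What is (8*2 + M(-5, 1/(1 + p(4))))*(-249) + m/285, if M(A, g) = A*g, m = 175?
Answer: -203398/57 ≈ -3568.4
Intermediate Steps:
(8*2 + M(-5, 1/(1 + p(4))))*(-249) + m/285 = (8*2 - 5/(1 + 2))*(-249) + 175/285 = (16 - 5/3)*(-249) + 175*(1/285) = (16 - 5*⅓)*(-249) + 35/57 = (16 - 5/3)*(-249) + 35/57 = (43/3)*(-249) + 35/57 = -3569 + 35/57 = -203398/57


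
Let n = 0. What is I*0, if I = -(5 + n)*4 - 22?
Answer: 0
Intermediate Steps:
I = -42 (I = -(5 + 0)*4 - 22 = -5*4 - 22 = -1*20 - 22 = -20 - 22 = -42)
I*0 = -42*0 = 0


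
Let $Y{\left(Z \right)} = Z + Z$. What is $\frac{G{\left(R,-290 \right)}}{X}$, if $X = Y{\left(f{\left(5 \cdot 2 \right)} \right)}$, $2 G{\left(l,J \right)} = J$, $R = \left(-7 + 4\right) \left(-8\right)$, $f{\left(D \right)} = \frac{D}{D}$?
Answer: $- \frac{145}{2} \approx -72.5$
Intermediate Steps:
$f{\left(D \right)} = 1$
$R = 24$ ($R = \left(-3\right) \left(-8\right) = 24$)
$G{\left(l,J \right)} = \frac{J}{2}$
$Y{\left(Z \right)} = 2 Z$
$X = 2$ ($X = 2 \cdot 1 = 2$)
$\frac{G{\left(R,-290 \right)}}{X} = \frac{\frac{1}{2} \left(-290\right)}{2} = \left(-145\right) \frac{1}{2} = - \frac{145}{2}$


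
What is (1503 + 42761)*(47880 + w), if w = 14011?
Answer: 2739543224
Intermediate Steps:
(1503 + 42761)*(47880 + w) = (1503 + 42761)*(47880 + 14011) = 44264*61891 = 2739543224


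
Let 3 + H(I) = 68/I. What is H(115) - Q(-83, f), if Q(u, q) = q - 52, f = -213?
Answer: 30198/115 ≈ 262.59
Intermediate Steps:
Q(u, q) = -52 + q
H(I) = -3 + 68/I
H(115) - Q(-83, f) = (-3 + 68/115) - (-52 - 213) = (-3 + 68*(1/115)) - 1*(-265) = (-3 + 68/115) + 265 = -277/115 + 265 = 30198/115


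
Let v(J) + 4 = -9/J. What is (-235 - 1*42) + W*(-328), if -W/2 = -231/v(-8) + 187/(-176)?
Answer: 1189886/23 ≈ 51734.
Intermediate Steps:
v(J) = -4 - 9/J
W = -29177/184 (W = -2*(-231/(-4 - 9/(-8)) + 187/(-176)) = -2*(-231/(-4 - 9*(-⅛)) + 187*(-1/176)) = -2*(-231/(-4 + 9/8) - 17/16) = -2*(-231/(-23/8) - 17/16) = -2*(-231*(-8/23) - 17/16) = -2*(1848/23 - 17/16) = -2*29177/368 = -29177/184 ≈ -158.57)
(-235 - 1*42) + W*(-328) = (-235 - 1*42) - 29177/184*(-328) = (-235 - 42) + 1196257/23 = -277 + 1196257/23 = 1189886/23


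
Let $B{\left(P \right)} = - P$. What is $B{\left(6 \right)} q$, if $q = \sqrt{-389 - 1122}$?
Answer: $- 6 i \sqrt{1511} \approx - 233.23 i$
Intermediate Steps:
$q = i \sqrt{1511}$ ($q = \sqrt{-1511} = i \sqrt{1511} \approx 38.872 i$)
$B{\left(6 \right)} q = \left(-1\right) 6 i \sqrt{1511} = - 6 i \sqrt{1511}$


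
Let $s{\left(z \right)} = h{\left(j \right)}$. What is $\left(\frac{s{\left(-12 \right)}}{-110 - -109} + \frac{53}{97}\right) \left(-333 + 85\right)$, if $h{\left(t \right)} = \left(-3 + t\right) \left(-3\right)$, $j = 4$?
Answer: $- \frac{85312}{97} \approx -879.5$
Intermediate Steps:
$h{\left(t \right)} = 9 - 3 t$
$s{\left(z \right)} = -3$ ($s{\left(z \right)} = 9 - 12 = -3$)
$\left(\frac{s{\left(-12 \right)}}{-110 - -109} + \frac{53}{97}\right) \left(-333 + 85\right) = \left(- \frac{3}{-110 - -109} + \frac{53}{97}\right) \left(-333 + 85\right) = \left(- \frac{3}{-110 + 109} + 53 \cdot \frac{1}{97}\right) \left(-248\right) = \left(- \frac{3}{-1} + \frac{53}{97}\right) \left(-248\right) = \left(\left(-3\right) \left(-1\right) + \frac{53}{97}\right) \left(-248\right) = \left(3 + \frac{53}{97}\right) \left(-248\right) = \frac{344}{97} \left(-248\right) = - \frac{85312}{97}$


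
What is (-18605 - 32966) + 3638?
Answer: -47933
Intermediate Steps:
(-18605 - 32966) + 3638 = -51571 + 3638 = -47933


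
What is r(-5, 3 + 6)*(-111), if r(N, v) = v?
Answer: -999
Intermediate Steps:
r(-5, 3 + 6)*(-111) = (3 + 6)*(-111) = 9*(-111) = -999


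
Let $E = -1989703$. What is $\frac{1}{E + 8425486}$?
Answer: $\frac{1}{6435783} \approx 1.5538 \cdot 10^{-7}$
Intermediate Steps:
$\frac{1}{E + 8425486} = \frac{1}{-1989703 + 8425486} = \frac{1}{6435783}$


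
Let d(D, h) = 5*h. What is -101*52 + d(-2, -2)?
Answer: -5262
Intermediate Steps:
-101*52 + d(-2, -2) = -101*52 + 5*(-2) = -5252 - 10 = -5262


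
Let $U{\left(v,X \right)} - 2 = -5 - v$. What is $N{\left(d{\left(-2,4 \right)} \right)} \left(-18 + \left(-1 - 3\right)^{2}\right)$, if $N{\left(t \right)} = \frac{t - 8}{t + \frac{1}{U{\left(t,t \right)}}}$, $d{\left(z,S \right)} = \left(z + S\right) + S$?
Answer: $\frac{36}{53} \approx 0.67924$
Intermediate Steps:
$U{\left(v,X \right)} = -3 - v$ ($U{\left(v,X \right)} = 2 - \left(5 + v\right) = -3 - v$)
$d{\left(z,S \right)} = z + 2 S$ ($d{\left(z,S \right)} = \left(S + z\right) + S = z + 2 S$)
$N{\left(t \right)} = \frac{-8 + t}{t + \frac{1}{-3 - t}}$ ($N{\left(t \right)} = \frac{t - 8}{t + \frac{1}{-3 - t}} = \frac{-8 + t}{t + \frac{1}{-3 - t}}$)
$N{\left(d{\left(-2,4 \right)} \right)} \left(-18 + \left(-1 - 3\right)^{2}\right) = \frac{\left(-8 + \left(-2 + 2 \cdot 4\right)\right) \left(3 + \left(-2 + 2 \cdot 4\right)\right)}{-1 + \left(-2 + 2 \cdot 4\right) \left(3 + \left(-2 + 2 \cdot 4\right)\right)} \left(-18 + \left(-1 - 3\right)^{2}\right) = \frac{\left(-8 + \left(-2 + 8\right)\right) \left(3 + \left(-2 + 8\right)\right)}{-1 + \left(-2 + 8\right) \left(3 + \left(-2 + 8\right)\right)} \left(-18 + \left(-4\right)^{2}\right) = \frac{\left(-8 + 6\right) \left(3 + 6\right)}{-1 + 6 \left(3 + 6\right)} \left(-18 + 16\right) = \frac{1}{-1 + 6 \cdot 9} \left(-2\right) 9 \left(-2\right) = \frac{1}{-1 + 54} \left(-2\right) 9 \left(-2\right) = \frac{1}{53} \left(-2\right) 9 \left(-2\right) = \left(- \frac{18}{53}\right) \left(-2\right) = \frac{36}{53}$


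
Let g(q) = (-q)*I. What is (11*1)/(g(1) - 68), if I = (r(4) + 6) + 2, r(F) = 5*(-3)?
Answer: -11/61 ≈ -0.18033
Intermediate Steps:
r(F) = -15
I = -7 (I = (-15 + 6) + 2 = -9 + 2 = -7)
g(q) = 7*q (g(q) = -q*(-7) = 7*q)
(11*1)/(g(1) - 68) = (11*1)/(7*1 - 68) = 11/(7 - 68) = 11/(-61) = 11*(-1/61) = -11/61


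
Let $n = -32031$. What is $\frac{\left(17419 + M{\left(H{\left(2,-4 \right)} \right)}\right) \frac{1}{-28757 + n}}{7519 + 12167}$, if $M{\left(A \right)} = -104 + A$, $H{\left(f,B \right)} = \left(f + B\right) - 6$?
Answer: $- \frac{5769}{398890856} \approx -1.4463 \cdot 10^{-5}$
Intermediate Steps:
$H{\left(f,B \right)} = -6 + B + f$ ($H{\left(f,B \right)} = \left(B + f\right) - 6 = -6 + B + f$)
$\frac{\left(17419 + M{\left(H{\left(2,-4 \right)} \right)}\right) \frac{1}{-28757 + n}}{7519 + 12167} = \frac{\left(17419 - 112\right) \frac{1}{-28757 - 32031}}{7519 + 12167} = \frac{\left(17419 - 112\right) \frac{1}{-60788}}{19686} = \left(17419 - 112\right) \left(- \frac{1}{60788}\right) \frac{1}{19686} = 17307 \left(- \frac{1}{60788}\right) \frac{1}{19686} = \left(- \frac{17307}{60788}\right) \frac{1}{19686} = - \frac{5769}{398890856}$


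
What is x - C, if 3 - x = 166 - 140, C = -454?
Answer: 431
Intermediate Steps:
x = -23 (x = 3 - (166 - 140) = 3 - 1*26 = 3 - 26 = -23)
x - C = -23 - 1*(-454) = -23 + 454 = 431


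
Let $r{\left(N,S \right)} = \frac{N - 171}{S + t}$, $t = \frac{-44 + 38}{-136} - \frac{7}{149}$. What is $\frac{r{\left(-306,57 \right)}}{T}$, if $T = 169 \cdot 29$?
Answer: $- \frac{4832964}{2830302995} \approx -0.0017076$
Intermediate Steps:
$t = - \frac{29}{10132}$ ($t = \left(-6\right) \left(- \frac{1}{136}\right) - \frac{7}{149} = \frac{3}{68} - \frac{7}{149} = - \frac{29}{10132} \approx -0.0028622$)
$r{\left(N,S \right)} = \frac{-171 + N}{- \frac{29}{10132} + S}$ ($r{\left(N,S \right)} = \frac{N - 171}{S - \frac{29}{10132}} = \frac{-171 + N}{- \frac{29}{10132} + S}$)
$T = 4901$
$\frac{r{\left(-306,57 \right)}}{T} = \frac{10132 \frac{1}{-29 + 10132 \cdot 57} \left(-171 - 306\right)}{4901} = 10132 \frac{1}{-29 + 577524} \left(-477\right) \frac{1}{4901} = 10132 \cdot \frac{1}{577495} \left(-477\right) \frac{1}{4901} = \left(- \frac{4832964}{577495}\right) \frac{1}{4901} = - \frac{4832964}{2830302995}$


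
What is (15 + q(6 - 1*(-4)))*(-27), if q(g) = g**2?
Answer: -3105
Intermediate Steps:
(15 + q(6 - 1*(-4)))*(-27) = (15 + (6 - 1*(-4))**2)*(-27) = (15 + (6 + 4)**2)*(-27) = (15 + 10**2)*(-27) = (15 + 100)*(-27) = 115*(-27) = -3105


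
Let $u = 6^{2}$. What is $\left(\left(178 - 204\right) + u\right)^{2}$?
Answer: $100$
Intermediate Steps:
$u = 36$
$\left(\left(178 - 204\right) + u\right)^{2} = \left(\left(178 - 204\right) + 36\right)^{2} = \left(-26 + 36\right)^{2} = 10^{2} = 100$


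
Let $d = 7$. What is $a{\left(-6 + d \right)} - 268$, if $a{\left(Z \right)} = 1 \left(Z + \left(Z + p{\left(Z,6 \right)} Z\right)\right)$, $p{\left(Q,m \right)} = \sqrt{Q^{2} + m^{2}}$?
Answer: $-266 + \sqrt{37} \approx -259.92$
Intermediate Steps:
$a{\left(Z \right)} = 2 Z + Z \sqrt{36 + Z^{2}}$ ($a{\left(Z \right)} = 1 \left(Z + \left(Z + \sqrt{Z^{2} + 6^{2}} Z\right)\right) = 1 \left(Z + \left(Z + \sqrt{Z^{2} + 36} Z\right)\right) = 1 \left(Z + \left(Z + \sqrt{36 + Z^{2}} Z\right)\right) = 1 \left(Z + \left(Z + Z \sqrt{36 + Z^{2}}\right)\right) = 1 \left(2 Z + Z \sqrt{36 + Z^{2}}\right) = 2 Z + Z \sqrt{36 + Z^{2}}$)
$a{\left(-6 + d \right)} - 268 = \left(-6 + 7\right) \left(2 + \sqrt{36 + \left(-6 + 7\right)^{2}}\right) - 268 = 1 \left(2 + \sqrt{36 + 1^{2}}\right) - 268 = 1 \left(2 + \sqrt{36 + 1}\right) - 268 = 1 \left(2 + \sqrt{37}\right) - 268 = \left(2 + \sqrt{37}\right) - 268 = -266 + \sqrt{37}$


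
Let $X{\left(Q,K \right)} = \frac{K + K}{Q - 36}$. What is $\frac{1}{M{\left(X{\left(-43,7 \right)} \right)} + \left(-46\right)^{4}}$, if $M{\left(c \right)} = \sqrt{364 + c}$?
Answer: $\frac{176859512}{791880683147101} - \frac{\sqrt{2270618}}{1583761366294202} \approx 2.2334 \cdot 10^{-7}$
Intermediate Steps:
$X{\left(Q,K \right)} = \frac{2 K}{-36 + Q}$
$\frac{1}{M{\left(X{\left(-43,7 \right)} \right)} + \left(-46\right)^{4}} = \frac{1}{\sqrt{364 + 2 \cdot 7 \frac{1}{-36 - 43}} + \left(-46\right)^{4}} = \frac{1}{\sqrt{364 + 2 \cdot 7 \frac{1}{-79}} + 4477456} = \frac{1}{\sqrt{364 + 2 \cdot 7 \left(- \frac{1}{79}\right)} + 4477456} = \frac{1}{\sqrt{364 - \frac{14}{79}} + 4477456} = \frac{1}{\sqrt{\frac{28742}{79}} + 4477456} = \frac{1}{\frac{\sqrt{2270618}}{79} + 4477456} = \frac{1}{4477456 + \frac{\sqrt{2270618}}{79}}$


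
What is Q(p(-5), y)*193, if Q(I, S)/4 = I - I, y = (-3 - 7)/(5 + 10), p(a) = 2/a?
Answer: 0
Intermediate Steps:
y = -⅔ (y = -10/15 = -10*1/15 = -⅔ ≈ -0.66667)
Q(I, S) = 0 (Q(I, S) = 4*(I - I) = 4*0 = 0)
Q(p(-5), y)*193 = 0*193 = 0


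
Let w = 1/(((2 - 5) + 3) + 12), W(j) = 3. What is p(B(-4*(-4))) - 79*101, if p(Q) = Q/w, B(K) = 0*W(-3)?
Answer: -7979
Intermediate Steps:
B(K) = 0 (B(K) = 0*3 = 0)
w = 1/12 (w = 1/((-3 + 3) + 12) = 1/(0 + 12) = 1/12 ≈ 0.083333)
p(Q) = 12*Q (p(Q) = Q/(1/12) = Q*12 = 12*Q)
p(B(-4*(-4))) - 79*101 = 12*0 - 79*101 = 0 - 7979 = -7979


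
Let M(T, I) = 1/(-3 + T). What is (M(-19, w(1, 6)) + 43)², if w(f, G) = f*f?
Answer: 893025/484 ≈ 1845.1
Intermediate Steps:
w(f, G) = f²
(M(-19, w(1, 6)) + 43)² = (1/(-3 - 19) + 43)² = (1/(-22) + 43)² = (-1/22 + 43)² = (945/22)² = 893025/484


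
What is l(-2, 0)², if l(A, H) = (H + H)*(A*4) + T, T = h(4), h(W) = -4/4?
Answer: 1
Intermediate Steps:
h(W) = -1 (h(W) = -4*¼ = -1)
T = -1
l(A, H) = -1 + 8*A*H (l(A, H) = (H + H)*(A*4) - 1 = (2*H)*(4*A) - 1 = 8*A*H - 1 = -1 + 8*A*H)
l(-2, 0)² = (-1 + 8*(-2)*0)² = (-1 + 0)² = (-1)² = 1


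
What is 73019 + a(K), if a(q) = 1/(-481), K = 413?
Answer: 35122138/481 ≈ 73019.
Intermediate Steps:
a(q) = -1/481
73019 + a(K) = 73019 - 1/481 = 35122138/481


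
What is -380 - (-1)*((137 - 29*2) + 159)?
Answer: -142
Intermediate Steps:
-380 - (-1)*((137 - 29*2) + 159) = -380 - (-1)*((137 - 58) + 159) = -380 - (-1)*(79 + 159) = -380 - (-1)*238 = -380 - 1*(-238) = -380 + 238 = -142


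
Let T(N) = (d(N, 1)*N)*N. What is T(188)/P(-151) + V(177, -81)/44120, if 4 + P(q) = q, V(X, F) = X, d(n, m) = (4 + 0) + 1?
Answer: -1559371793/1367720 ≈ -1140.1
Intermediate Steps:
d(n, m) = 5 (d(n, m) = 4 + 1 = 5)
P(q) = -4 + q
T(N) = 5*N**2 (T(N) = (5*N)*N = 5*N**2)
T(188)/P(-151) + V(177, -81)/44120 = (5*188**2)/(-4 - 151) + 177/44120 = (5*35344)/(-155) + 177*(1/44120) = 176720*(-1/155) + 177/44120 = -35344/31 + 177/44120 = -1559371793/1367720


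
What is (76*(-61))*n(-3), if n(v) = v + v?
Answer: 27816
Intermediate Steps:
n(v) = 2*v
(76*(-61))*n(-3) = (76*(-61))*(2*(-3)) = -4636*(-6) = 27816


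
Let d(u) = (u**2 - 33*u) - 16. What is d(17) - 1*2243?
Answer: -2531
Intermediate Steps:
d(u) = -16 + u**2 - 33*u
d(17) - 1*2243 = (-16 + 17**2 - 33*17) - 1*2243 = (-16 + 289 - 561) - 2243 = -288 - 2243 = -2531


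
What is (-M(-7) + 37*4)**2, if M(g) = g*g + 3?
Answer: 9216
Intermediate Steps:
M(g) = 3 + g**2 (M(g) = g**2 + 3 = 3 + g**2)
(-M(-7) + 37*4)**2 = (-(3 + (-7)**2) + 37*4)**2 = (-(3 + 49) + 148)**2 = (-1*52 + 148)**2 = (-52 + 148)**2 = 96**2 = 9216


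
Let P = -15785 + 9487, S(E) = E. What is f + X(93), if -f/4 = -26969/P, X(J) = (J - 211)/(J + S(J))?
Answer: -5202025/292857 ≈ -17.763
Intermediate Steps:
X(J) = (-211 + J)/(2*J) (X(J) = (J - 211)/(J + J) = (-211 + J)/((2*J)) = (-211 + J)*(1/(2*J)) = (-211 + J)/(2*J))
P = -6298
f = -53938/3149 (f = -(-107876)/(-6298) = -(-107876)*(-1)/6298 = -4*26969/6298 = -53938/3149 ≈ -17.129)
f + X(93) = -53938/3149 + (½)*(-211 + 93)/93 = -53938/3149 + (½)*(1/93)*(-118) = -53938/3149 - 59/93 = -5202025/292857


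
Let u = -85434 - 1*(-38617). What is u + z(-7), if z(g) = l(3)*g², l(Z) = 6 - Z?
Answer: -46670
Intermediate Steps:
u = -46817 (u = -85434 + 38617 = -46817)
z(g) = 3*g² (z(g) = (6 - 1*3)*g² = (6 - 3)*g² = 3*g²)
u + z(-7) = -46817 + 3*(-7)² = -46817 + 3*49 = -46817 + 147 = -46670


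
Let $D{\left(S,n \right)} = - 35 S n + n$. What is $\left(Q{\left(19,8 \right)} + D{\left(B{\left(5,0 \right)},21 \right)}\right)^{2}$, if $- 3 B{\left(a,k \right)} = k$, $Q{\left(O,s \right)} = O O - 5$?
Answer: $142129$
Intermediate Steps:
$Q{\left(O,s \right)} = -5 + O^{2}$ ($Q{\left(O,s \right)} = O^{2} - 5 = -5 + O^{2}$)
$B{\left(a,k \right)} = - \frac{k}{3}$
$D{\left(S,n \right)} = n - 35 S n$ ($D{\left(S,n \right)} = - 35 S n + n = n - 35 S n$)
$\left(Q{\left(19,8 \right)} + D{\left(B{\left(5,0 \right)},21 \right)}\right)^{2} = \left(\left(-5 + 19^{2}\right) + 21 \left(1 - 35 \left(\left(- \frac{1}{3}\right) 0\right)\right)\right)^{2} = \left(\left(-5 + 361\right) + 21 \left(1 - 0\right)\right)^{2} = \left(356 + 21 \left(1 + 0\right)\right)^{2} = \left(356 + 21 \cdot 1\right)^{2} = \left(356 + 21\right)^{2} = 377^{2} = 142129$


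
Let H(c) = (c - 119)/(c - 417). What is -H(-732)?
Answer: -851/1149 ≈ -0.74064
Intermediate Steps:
H(c) = (-119 + c)/(-417 + c)
-H(-732) = -(-119 - 732)/(-417 - 732) = -(-851)/(-1149) = -(-1)*(-851)/1149 = -1*851/1149 = -851/1149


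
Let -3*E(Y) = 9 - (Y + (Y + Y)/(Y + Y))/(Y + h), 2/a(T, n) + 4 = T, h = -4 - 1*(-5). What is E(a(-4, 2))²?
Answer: 64/9 ≈ 7.1111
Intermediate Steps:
h = 1 (h = -4 + 5 = 1)
a(T, n) = 2/(-4 + T)
E(Y) = -8/3 (E(Y) = -(9 - (Y + (Y + Y)/(Y + Y))/(Y + 1))/3 = -(9 - (Y + (2*Y)/((2*Y)))/(1 + Y))/3 = -(9 - (Y + (2*Y)*(1/(2*Y)))/(1 + Y))/3 = -(9 - (Y + 1)/(1 + Y))/3 = -(9 - (1 + Y)/(1 + Y))/3 = -(9 - 1*1)/3 = -(9 - 1)/3 = -⅓*8 = -8/3)
E(a(-4, 2))² = (-8/3)² = 64/9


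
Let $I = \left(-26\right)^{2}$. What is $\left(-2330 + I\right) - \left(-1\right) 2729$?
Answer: $1075$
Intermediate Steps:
$I = 676$
$\left(-2330 + I\right) - \left(-1\right) 2729 = \left(-2330 + 676\right) - \left(-1\right) 2729 = -1654 - -2729 = -1654 + 2729 = 1075$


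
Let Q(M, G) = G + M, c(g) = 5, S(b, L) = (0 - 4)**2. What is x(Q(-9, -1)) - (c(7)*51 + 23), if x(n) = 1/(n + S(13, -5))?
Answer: -1667/6 ≈ -277.83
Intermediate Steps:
S(b, L) = 16 (S(b, L) = (-4)**2 = 16)
x(n) = 1/(16 + n) (x(n) = 1/(n + 16) = 1/(16 + n))
x(Q(-9, -1)) - (c(7)*51 + 23) = 1/(16 + (-1 - 9)) - (5*51 + 23) = 1/(16 - 10) - (255 + 23) = 1/6 - 1*278 = 1/6 - 278 = -1667/6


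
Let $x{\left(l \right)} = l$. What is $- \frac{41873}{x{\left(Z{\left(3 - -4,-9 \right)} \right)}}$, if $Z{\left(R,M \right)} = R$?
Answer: $- \frac{41873}{7} \approx -5981.9$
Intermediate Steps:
$- \frac{41873}{x{\left(Z{\left(3 - -4,-9 \right)} \right)}} = - \frac{41873}{3 - -4} = - \frac{41873}{3 + 4} = - \frac{41873}{7}$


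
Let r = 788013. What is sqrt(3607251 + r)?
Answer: 16*sqrt(17169) ≈ 2096.5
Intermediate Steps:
sqrt(3607251 + r) = sqrt(3607251 + 788013) = sqrt(4395264) = 16*sqrt(17169)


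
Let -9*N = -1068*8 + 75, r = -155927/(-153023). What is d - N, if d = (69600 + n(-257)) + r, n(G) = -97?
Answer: 10491718853/153023 ≈ 68563.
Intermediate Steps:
r = 155927/153023 (r = -155927*(-1/153023) = 155927/153023 ≈ 1.0190)
d = 10635713496/153023 (d = (69600 - 97) + 155927/153023 = 69503 + 155927/153023 = 10635713496/153023 ≈ 69504.)
N = 941 (N = -(-1068*8 + 75)/9 = -(-267*32 + 75)/9 = -(-8544 + 75)/9 = -⅑*(-8469) = 941)
d - N = 10635713496/153023 - 1*941 = 10635713496/153023 - 941 = 10491718853/153023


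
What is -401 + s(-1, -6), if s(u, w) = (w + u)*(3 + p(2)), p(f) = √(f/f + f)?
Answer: -422 - 7*√3 ≈ -434.12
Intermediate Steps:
p(f) = √(1 + f)
s(u, w) = (3 + √3)*(u + w) (s(u, w) = (w + u)*(3 + √(1 + 2)) = (u + w)*(3 + √3) = (3 + √3)*(u + w))
-401 + s(-1, -6) = -401 + (3*(-1) + 3*(-6) - √3 - 6*√3) = -401 + (-3 - 18 - √3 - 6*√3) = -401 + (-21 - 7*√3) = -422 - 7*√3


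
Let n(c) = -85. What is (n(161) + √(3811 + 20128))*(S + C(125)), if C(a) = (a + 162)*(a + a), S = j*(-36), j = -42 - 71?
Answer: -6444530 + 75818*√23939 ≈ 5.2862e+6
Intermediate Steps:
j = -113
S = 4068 (S = -113*(-36) = 4068)
C(a) = 2*a*(162 + a) (C(a) = (162 + a)*(2*a) = 2*a*(162 + a))
(n(161) + √(3811 + 20128))*(S + C(125)) = (-85 + √(3811 + 20128))*(4068 + 2*125*(162 + 125)) = (-85 + √23939)*(4068 + 2*125*287) = (-85 + √23939)*(4068 + 71750) = (-85 + √23939)*75818 = -6444530 + 75818*√23939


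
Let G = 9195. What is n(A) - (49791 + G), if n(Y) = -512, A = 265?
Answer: -59498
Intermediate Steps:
n(A) - (49791 + G) = -512 - (49791 + 9195) = -512 - 1*58986 = -512 - 58986 = -59498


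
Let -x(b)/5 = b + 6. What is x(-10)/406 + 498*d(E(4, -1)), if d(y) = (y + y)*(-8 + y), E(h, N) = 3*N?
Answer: 6672214/203 ≈ 32868.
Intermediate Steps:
d(y) = 2*y*(-8 + y) (d(y) = (2*y)*(-8 + y) = 2*y*(-8 + y))
x(b) = -30 - 5*b (x(b) = -5*(b + 6) = -5*(6 + b) = -30 - 5*b)
x(-10)/406 + 498*d(E(4, -1)) = (-30 - 5*(-10))/406 + 498*(2*(3*(-1))*(-8 + 3*(-1))) = (-30 + 50)*(1/406) + 498*(2*(-3)*(-8 - 3)) = 20*(1/406) + 498*(2*(-3)*(-11)) = 10/203 + 498*66 = 10/203 + 32868 = 6672214/203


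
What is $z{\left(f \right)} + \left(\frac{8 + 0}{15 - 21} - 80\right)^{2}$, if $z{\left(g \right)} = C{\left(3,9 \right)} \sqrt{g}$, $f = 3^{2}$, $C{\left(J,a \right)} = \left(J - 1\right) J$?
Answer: $\frac{59698}{9} \approx 6633.1$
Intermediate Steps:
$C{\left(J,a \right)} = J \left(-1 + J\right)$ ($C{\left(J,a \right)} = \left(-1 + J\right) J = J \left(-1 + J\right)$)
$f = 9$
$z{\left(g \right)} = 6 \sqrt{g}$ ($z{\left(g \right)} = 3 \left(-1 + 3\right) \sqrt{g} = 3 \cdot 2 \sqrt{g} = 6 \sqrt{g}$)
$z{\left(f \right)} + \left(\frac{8 + 0}{15 - 21} - 80\right)^{2} = 6 \sqrt{9} + \left(\frac{8 + 0}{15 - 21} - 80\right)^{2} = 6 \cdot 3 + \left(\frac{8}{-6} - 80\right)^{2} = 18 + \left(8 \left(- \frac{1}{6}\right) - 80\right)^{2} = 18 + \left(- \frac{4}{3} - 80\right)^{2} = 18 + \left(- \frac{244}{3}\right)^{2} = 18 + \frac{59536}{9} = \frac{59698}{9}$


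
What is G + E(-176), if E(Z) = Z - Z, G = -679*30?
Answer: -20370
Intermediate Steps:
G = -20370
E(Z) = 0
G + E(-176) = -20370 + 0 = -20370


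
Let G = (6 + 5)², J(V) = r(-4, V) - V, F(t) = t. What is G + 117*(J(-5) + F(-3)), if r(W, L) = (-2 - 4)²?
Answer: 4567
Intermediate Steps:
r(W, L) = 36 (r(W, L) = (-6)² = 36)
J(V) = 36 - V
G = 121 (G = 11² = 121)
G + 117*(J(-5) + F(-3)) = 121 + 117*((36 - 1*(-5)) - 3) = 121 + 117*((36 + 5) - 3) = 121 + 117*(41 - 3) = 121 + 117*38 = 121 + 4446 = 4567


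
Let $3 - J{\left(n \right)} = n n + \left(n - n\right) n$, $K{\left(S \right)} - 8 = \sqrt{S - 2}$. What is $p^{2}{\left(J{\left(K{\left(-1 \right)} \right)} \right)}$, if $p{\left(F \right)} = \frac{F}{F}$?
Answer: $1$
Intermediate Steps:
$K{\left(S \right)} = 8 + \sqrt{-2 + S}$ ($K{\left(S \right)} = 8 + \sqrt{S - 2} = 8 + \sqrt{-2 + S}$)
$J{\left(n \right)} = 3 - n^{2}$ ($J{\left(n \right)} = 3 - \left(n n + \left(n - n\right) n\right) = 3 - \left(n^{2} + 0 n\right) = 3 - \left(n^{2} + 0\right) = 3 - n^{2}$)
$p{\left(F \right)} = 1$
$p^{2}{\left(J{\left(K{\left(-1 \right)} \right)} \right)} = 1^{2} = 1$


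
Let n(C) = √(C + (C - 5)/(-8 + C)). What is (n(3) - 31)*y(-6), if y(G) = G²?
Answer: -1116 + 36*√85/5 ≈ -1049.6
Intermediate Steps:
n(C) = √(C + (-5 + C)/(-8 + C))
(n(3) - 31)*y(-6) = (√((-5 + 3 + 3*(-8 + 3))/(-8 + 3)) - 31)*(-6)² = (√((-5 + 3 + 3*(-5))/(-5)) - 31)*36 = (√(-(-5 + 3 - 15)/5) - 31)*36 = (√(-⅕*(-17)) - 31)*36 = (√(17/5) - 31)*36 = (√85/5 - 31)*36 = (-31 + √85/5)*36 = -1116 + 36*√85/5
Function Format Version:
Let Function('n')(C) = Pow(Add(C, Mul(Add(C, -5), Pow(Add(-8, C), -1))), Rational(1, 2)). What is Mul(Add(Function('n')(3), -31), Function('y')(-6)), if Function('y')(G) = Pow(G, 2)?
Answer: Add(-1116, Mul(Rational(36, 5), Pow(85, Rational(1, 2)))) ≈ -1049.6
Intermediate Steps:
Function('n')(C) = Pow(Add(C, Mul(Pow(Add(-8, C), -1), Add(-5, C))), Rational(1, 2)) (Function('n')(C) = Pow(Add(C, Mul(Add(-5, C), Pow(Add(-8, C), -1))), Rational(1, 2)) = Pow(Add(C, Mul(Pow(Add(-8, C), -1), Add(-5, C))), Rational(1, 2)))
Mul(Add(Function('n')(3), -31), Function('y')(-6)) = Mul(Add(Pow(Mul(Pow(Add(-8, 3), -1), Add(-5, 3, Mul(3, Add(-8, 3)))), Rational(1, 2)), -31), Pow(-6, 2)) = Mul(Add(Pow(Mul(Pow(-5, -1), Add(-5, 3, Mul(3, -5))), Rational(1, 2)), -31), 36) = Mul(Add(Pow(Mul(Rational(-1, 5), Add(-5, 3, -15)), Rational(1, 2)), -31), 36) = Mul(Add(Pow(Mul(Rational(-1, 5), -17), Rational(1, 2)), -31), 36) = Mul(Add(Pow(Rational(17, 5), Rational(1, 2)), -31), 36) = Mul(Add(Mul(Rational(1, 5), Pow(85, Rational(1, 2))), -31), 36) = Mul(Add(-31, Mul(Rational(1, 5), Pow(85, Rational(1, 2)))), 36) = Add(-1116, Mul(Rational(36, 5), Pow(85, Rational(1, 2))))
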